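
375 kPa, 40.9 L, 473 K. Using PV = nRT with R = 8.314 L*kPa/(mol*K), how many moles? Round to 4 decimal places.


PV = nRT, solve for n = PV / (RT).
PV = 375 * 40.9 = 15337.5
RT = 8.314 * 473 = 3932.522
n = 15337.5 / 3932.522
n = 3.9001689 mol, rounded to 4 dp:

3.9002 mol


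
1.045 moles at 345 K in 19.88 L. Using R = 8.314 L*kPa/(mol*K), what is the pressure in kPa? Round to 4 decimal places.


PV = nRT, solve for P = nRT / V.
nRT = 1.045 * 8.314 * 345 = 2997.4048
P = 2997.4048 / 19.88
P = 150.77488934 kPa, rounded to 4 dp:

150.7749 kPa


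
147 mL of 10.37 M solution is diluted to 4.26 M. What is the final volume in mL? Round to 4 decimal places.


Dilution: M1*V1 = M2*V2, solve for V2.
V2 = M1*V1 / M2
V2 = 10.37 * 147 / 4.26
V2 = 1524.39 / 4.26
V2 = 357.83802817 mL, rounded to 4 dp:

357.8380 mL


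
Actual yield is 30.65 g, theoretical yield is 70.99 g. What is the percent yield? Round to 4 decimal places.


% yield = 100 * actual / theoretical
% yield = 100 * 30.65 / 70.99
% yield = 43.17509508 %, rounded to 4 dp:

43.1751 %


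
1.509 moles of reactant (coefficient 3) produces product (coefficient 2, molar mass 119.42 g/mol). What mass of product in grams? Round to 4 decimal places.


Use the coefficient ratio to convert reactant moles to product moles, then multiply by the product's molar mass.
moles_P = moles_R * (coeff_P / coeff_R) = 1.509 * (2/3) = 1.006
mass_P = moles_P * M_P = 1.006 * 119.42
mass_P = 120.13652 g, rounded to 4 dp:

120.1365 g


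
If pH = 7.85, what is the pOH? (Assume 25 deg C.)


At 25 deg C, pH + pOH = 14.
pOH = 14 - pH = 14 - 7.85
pOH = 6.15:

6.15


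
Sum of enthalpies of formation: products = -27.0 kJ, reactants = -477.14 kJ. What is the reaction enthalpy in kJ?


dH_rxn = sum(dH_f products) - sum(dH_f reactants)
dH_rxn = -27.0 - (-477.14)
dH_rxn = 450.14 kJ:

450.14 kJ


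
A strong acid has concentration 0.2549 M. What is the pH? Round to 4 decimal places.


A strong acid dissociates completely, so [H+] equals the given concentration.
pH = -log10([H+]) = -log10(0.2549)
pH = 0.59363016, rounded to 4 dp:

0.5936


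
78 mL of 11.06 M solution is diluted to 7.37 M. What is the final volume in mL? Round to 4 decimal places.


Dilution: M1*V1 = M2*V2, solve for V2.
V2 = M1*V1 / M2
V2 = 11.06 * 78 / 7.37
V2 = 862.68 / 7.37
V2 = 117.05291723 mL, rounded to 4 dp:

117.0529 mL


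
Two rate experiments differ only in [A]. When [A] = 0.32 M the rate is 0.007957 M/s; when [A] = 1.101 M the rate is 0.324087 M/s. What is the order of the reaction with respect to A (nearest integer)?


Rate is proportional to [A]^n, so rate2/rate1 = ([A]2/[A]1)^n. Take logs to solve for n.
rate2/rate1 = 0.324087 / 0.007957 = 40.7298
[A]2/[A]1 = 1.101 / 0.32 = 3.4406
n = ln(40.7298) / ln(3.4406) = 3.0
Nearest integer order:

3


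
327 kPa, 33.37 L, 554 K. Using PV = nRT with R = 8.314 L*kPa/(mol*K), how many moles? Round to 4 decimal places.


PV = nRT, solve for n = PV / (RT).
PV = 327 * 33.37 = 10911.99
RT = 8.314 * 554 = 4605.956
n = 10911.99 / 4605.956
n = 2.36910426 mol, rounded to 4 dp:

2.3691 mol


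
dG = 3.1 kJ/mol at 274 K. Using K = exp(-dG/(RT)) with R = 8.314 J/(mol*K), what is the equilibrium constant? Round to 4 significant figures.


dG is in kJ/mol; multiply by 1000 to match R in J/(mol*K).
RT = 8.314 * 274 = 2278.036 J/mol
exponent = -dG*1000 / (RT) = -(3.1*1000) / 2278.036 = -1.36082134
K = exp(-1.36082134)
K = 0.25645006, rounded to 4 significant figures:

0.2565


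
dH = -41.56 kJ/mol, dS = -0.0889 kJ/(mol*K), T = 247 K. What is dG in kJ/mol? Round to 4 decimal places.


Gibbs: dG = dH - T*dS (consistent units, dS already in kJ/(mol*K)).
T*dS = 247 * -0.0889 = -21.9583
dG = -41.56 - (-21.9583)
dG = -19.6017 kJ/mol, rounded to 4 dp:

-19.6017 kJ/mol


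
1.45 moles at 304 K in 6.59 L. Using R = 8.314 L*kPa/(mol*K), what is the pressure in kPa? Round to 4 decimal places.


PV = nRT, solve for P = nRT / V.
nRT = 1.45 * 8.314 * 304 = 3664.8112
P = 3664.8112 / 6.59
P = 556.1170258 kPa, rounded to 4 dp:

556.1170 kPa


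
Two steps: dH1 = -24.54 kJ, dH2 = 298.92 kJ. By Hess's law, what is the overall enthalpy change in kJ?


Hess's law: enthalpy is a state function, so add the step enthalpies.
dH_total = dH1 + dH2 = -24.54 + (298.92)
dH_total = 274.38 kJ:

274.38 kJ


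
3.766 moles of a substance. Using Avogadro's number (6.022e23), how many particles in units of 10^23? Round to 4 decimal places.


N = n * NA, then divide by 1e23 for the requested units.
N / 1e23 = n * 6.022
N / 1e23 = 3.766 * 6.022
N / 1e23 = 22.678852, rounded to 4 dp:

22.6789


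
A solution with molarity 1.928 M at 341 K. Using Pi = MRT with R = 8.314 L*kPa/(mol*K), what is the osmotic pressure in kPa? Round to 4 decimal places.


Osmotic pressure (van't Hoff): Pi = M*R*T.
RT = 8.314 * 341 = 2835.074
Pi = 1.928 * 2835.074
Pi = 5466.022672 kPa, rounded to 4 dp:

5466.0227 kPa


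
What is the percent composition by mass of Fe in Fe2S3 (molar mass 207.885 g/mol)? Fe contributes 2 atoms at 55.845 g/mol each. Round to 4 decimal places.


pct = 100 * (n_elem * M_elem) / M_total
mass_contribution = 2 * 55.845 = 111.69 g/mol
pct = 100 * 111.69 / 207.885
pct = 53.72682012 %, rounded to 4 dp:

53.7268 %


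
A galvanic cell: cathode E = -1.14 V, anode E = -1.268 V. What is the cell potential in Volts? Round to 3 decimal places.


Standard cell potential: E_cell = E_cathode - E_anode.
E_cell = -1.14 - (-1.268)
E_cell = 0.128 V, rounded to 3 dp:

0.128 V


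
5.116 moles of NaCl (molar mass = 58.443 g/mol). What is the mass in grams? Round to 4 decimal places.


mass = n * M
mass = 5.116 * 58.443
mass = 298.994388 g, rounded to 4 dp:

298.9944 g


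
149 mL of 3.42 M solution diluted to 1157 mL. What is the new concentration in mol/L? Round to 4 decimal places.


Dilution: M1*V1 = M2*V2, solve for M2.
M2 = M1*V1 / V2
M2 = 3.42 * 149 / 1157
M2 = 509.58 / 1157
M2 = 0.44043215 mol/L, rounded to 4 dp:

0.4404 mol/L


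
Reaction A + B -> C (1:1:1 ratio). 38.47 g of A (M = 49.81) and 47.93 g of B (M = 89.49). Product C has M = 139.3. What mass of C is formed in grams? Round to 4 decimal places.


Find moles of each reactant; the smaller value is the limiting reagent in a 1:1:1 reaction, so moles_C equals moles of the limiter.
n_A = mass_A / M_A = 38.47 / 49.81 = 0.772335 mol
n_B = mass_B / M_B = 47.93 / 89.49 = 0.535591 mol
Limiting reagent: B (smaller), n_limiting = 0.535591 mol
mass_C = n_limiting * M_C = 0.535591 * 139.3
mass_C = 74.6078263 g, rounded to 4 dp:

74.6078 g


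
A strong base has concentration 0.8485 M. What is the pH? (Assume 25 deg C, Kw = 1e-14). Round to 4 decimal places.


A strong base dissociates completely, so [OH-] equals the given concentration.
pOH = -log10([OH-]) = -log10(0.8485) = 0.071348
pH = 14 - pOH = 14 - 0.071348
pH = 13.928652, rounded to 4 dp:

13.9287


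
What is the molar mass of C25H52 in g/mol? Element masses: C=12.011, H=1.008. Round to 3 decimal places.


M = sum(count * atomic_mass) over atoms.
M = 25*12.011 + 52*1.008
M = 300.275 + 52.416
M = 352.691 g/mol, rounded to 3 dp:

352.691 g/mol


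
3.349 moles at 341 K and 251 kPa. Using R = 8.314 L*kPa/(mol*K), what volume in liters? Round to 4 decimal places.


PV = nRT, solve for V = nRT / P.
nRT = 3.349 * 8.314 * 341 = 9494.6628
V = 9494.6628 / 251
V = 37.82734183 L, rounded to 4 dp:

37.8273 L


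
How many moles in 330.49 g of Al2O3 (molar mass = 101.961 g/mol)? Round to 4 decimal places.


n = mass / M
n = 330.49 / 101.961
n = 3.24133737 mol, rounded to 4 dp:

3.2413 mol


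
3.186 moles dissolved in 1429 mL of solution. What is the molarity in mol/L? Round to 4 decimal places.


Convert volume to liters: V_L = V_mL / 1000.
V_L = 1429 / 1000 = 1.429 L
M = n / V_L = 3.186 / 1.429
M = 2.22953114 mol/L, rounded to 4 dp:

2.2295 mol/L


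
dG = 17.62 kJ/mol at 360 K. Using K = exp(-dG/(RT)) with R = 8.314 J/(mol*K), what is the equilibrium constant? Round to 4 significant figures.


dG is in kJ/mol; multiply by 1000 to match R in J/(mol*K).
RT = 8.314 * 360 = 2993.04 J/mol
exponent = -dG*1000 / (RT) = -(17.62*1000) / 2993.04 = -5.88699115
K = exp(-5.88699115)
K = 0.0027753147, rounded to 4 significant figures:

0.002775


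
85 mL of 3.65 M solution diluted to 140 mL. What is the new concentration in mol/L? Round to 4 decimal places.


Dilution: M1*V1 = M2*V2, solve for M2.
M2 = M1*V1 / V2
M2 = 3.65 * 85 / 140
M2 = 310.25 / 140
M2 = 2.21607143 mol/L, rounded to 4 dp:

2.2161 mol/L


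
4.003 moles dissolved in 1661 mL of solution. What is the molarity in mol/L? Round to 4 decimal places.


Convert volume to liters: V_L = V_mL / 1000.
V_L = 1661 / 1000 = 1.661 L
M = n / V_L = 4.003 / 1.661
M = 2.40999398 mol/L, rounded to 4 dp:

2.4100 mol/L


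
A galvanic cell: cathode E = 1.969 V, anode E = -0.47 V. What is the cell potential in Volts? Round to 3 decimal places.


Standard cell potential: E_cell = E_cathode - E_anode.
E_cell = 1.969 - (-0.47)
E_cell = 2.439 V, rounded to 3 dp:

2.439 V


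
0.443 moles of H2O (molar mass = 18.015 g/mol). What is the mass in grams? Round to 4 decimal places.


mass = n * M
mass = 0.443 * 18.015
mass = 7.980645 g, rounded to 4 dp:

7.9806 g


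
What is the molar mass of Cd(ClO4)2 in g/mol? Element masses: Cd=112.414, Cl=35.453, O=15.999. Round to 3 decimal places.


M = sum(count * atomic_mass) over atoms.
M = 1*112.414 + 2*35.453 + 8*15.999
M = 112.414 + 70.906 + 127.992
M = 311.312 g/mol, rounded to 3 dp:

311.312 g/mol


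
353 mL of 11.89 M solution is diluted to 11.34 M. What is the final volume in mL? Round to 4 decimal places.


Dilution: M1*V1 = M2*V2, solve for V2.
V2 = M1*V1 / M2
V2 = 11.89 * 353 / 11.34
V2 = 4197.17 / 11.34
V2 = 370.12081129 mL, rounded to 4 dp:

370.1208 mL


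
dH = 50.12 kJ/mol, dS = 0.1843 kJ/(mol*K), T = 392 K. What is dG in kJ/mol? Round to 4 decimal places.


Gibbs: dG = dH - T*dS (consistent units, dS already in kJ/(mol*K)).
T*dS = 392 * 0.1843 = 72.2456
dG = 50.12 - (72.2456)
dG = -22.1256 kJ/mol, rounded to 4 dp:

-22.1256 kJ/mol


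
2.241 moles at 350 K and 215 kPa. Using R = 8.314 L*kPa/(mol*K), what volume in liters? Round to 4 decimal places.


PV = nRT, solve for V = nRT / P.
nRT = 2.241 * 8.314 * 350 = 6521.0859
V = 6521.0859 / 215
V = 30.33063209 L, rounded to 4 dp:

30.3306 L


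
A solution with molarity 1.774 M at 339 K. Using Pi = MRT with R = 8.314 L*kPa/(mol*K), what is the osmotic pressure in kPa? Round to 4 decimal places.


Osmotic pressure (van't Hoff): Pi = M*R*T.
RT = 8.314 * 339 = 2818.446
Pi = 1.774 * 2818.446
Pi = 4999.923204 kPa, rounded to 4 dp:

4999.9232 kPa


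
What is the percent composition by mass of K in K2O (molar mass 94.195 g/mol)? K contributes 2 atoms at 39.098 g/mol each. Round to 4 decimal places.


pct = 100 * (n_elem * M_elem) / M_total
mass_contribution = 2 * 39.098 = 78.196 g/mol
pct = 100 * 78.196 / 94.195
pct = 83.01502203 %, rounded to 4 dp:

83.0150 %


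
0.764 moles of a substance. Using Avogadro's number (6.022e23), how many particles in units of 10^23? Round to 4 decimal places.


N = n * NA, then divide by 1e23 for the requested units.
N / 1e23 = n * 6.022
N / 1e23 = 0.764 * 6.022
N / 1e23 = 4.600808, rounded to 4 dp:

4.6008


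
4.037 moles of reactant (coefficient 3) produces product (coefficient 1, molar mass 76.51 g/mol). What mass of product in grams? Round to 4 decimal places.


Use the coefficient ratio to convert reactant moles to product moles, then multiply by the product's molar mass.
moles_P = moles_R * (coeff_P / coeff_R) = 4.037 * (1/3) = 1.345667
mass_P = moles_P * M_P = 1.345667 * 76.51
mass_P = 102.95698217 g, rounded to 4 dp:

102.9570 g


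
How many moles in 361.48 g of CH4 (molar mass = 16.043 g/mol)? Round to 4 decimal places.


n = mass / M
n = 361.48 / 16.043
n = 22.5319454 mol, rounded to 4 dp:

22.5319 mol


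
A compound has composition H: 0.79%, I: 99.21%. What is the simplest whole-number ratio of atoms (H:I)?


Assume 100 g of compound, divide each mass% by atomic mass to get moles, then normalize by the smallest to get a raw atom ratio.
Moles per 100 g: H: 0.79/1.008 = 0.7837, I: 99.21/126.904 = 0.7818
Raw ratio (divide by min = 0.7818): H: 1.003, I: 1.0
Multiply by 1 to clear fractions: H: 1.003 ~= 1, I: 1.0 ~= 1
Reduce by GCD to get the simplest whole-number ratio:

1:1


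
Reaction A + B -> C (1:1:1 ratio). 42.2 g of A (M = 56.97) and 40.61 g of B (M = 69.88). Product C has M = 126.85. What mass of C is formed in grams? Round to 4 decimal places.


Find moles of each reactant; the smaller value is the limiting reagent in a 1:1:1 reaction, so moles_C equals moles of the limiter.
n_A = mass_A / M_A = 42.2 / 56.97 = 0.740741 mol
n_B = mass_B / M_B = 40.61 / 69.88 = 0.581139 mol
Limiting reagent: B (smaller), n_limiting = 0.581139 mol
mass_C = n_limiting * M_C = 0.581139 * 126.85
mass_C = 73.71748215 g, rounded to 4 dp:

73.7175 g


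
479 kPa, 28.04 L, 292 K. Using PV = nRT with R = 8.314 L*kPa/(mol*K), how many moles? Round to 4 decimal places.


PV = nRT, solve for n = PV / (RT).
PV = 479 * 28.04 = 13431.16
RT = 8.314 * 292 = 2427.688
n = 13431.16 / 2427.688
n = 5.53249017 mol, rounded to 4 dp:

5.5325 mol


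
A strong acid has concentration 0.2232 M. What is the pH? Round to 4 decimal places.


A strong acid dissociates completely, so [H+] equals the given concentration.
pH = -log10([H+]) = -log10(0.2232)
pH = 0.65130581, rounded to 4 dp:

0.6513


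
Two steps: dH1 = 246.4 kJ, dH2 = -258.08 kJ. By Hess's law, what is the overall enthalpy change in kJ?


Hess's law: enthalpy is a state function, so add the step enthalpies.
dH_total = dH1 + dH2 = 246.4 + (-258.08)
dH_total = -11.68 kJ:

-11.68 kJ


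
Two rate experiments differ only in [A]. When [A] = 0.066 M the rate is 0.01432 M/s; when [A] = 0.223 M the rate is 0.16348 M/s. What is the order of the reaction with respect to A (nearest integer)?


Rate is proportional to [A]^n, so rate2/rate1 = ([A]2/[A]1)^n. Take logs to solve for n.
rate2/rate1 = 0.16348 / 0.01432 = 11.4162
[A]2/[A]1 = 0.223 / 0.066 = 3.3788
n = ln(11.4162) / ln(3.3788) = 2.0
Nearest integer order:

2


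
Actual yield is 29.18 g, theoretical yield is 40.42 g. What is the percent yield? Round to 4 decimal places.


% yield = 100 * actual / theoretical
% yield = 100 * 29.18 / 40.42
% yield = 72.19198417 %, rounded to 4 dp:

72.1920 %


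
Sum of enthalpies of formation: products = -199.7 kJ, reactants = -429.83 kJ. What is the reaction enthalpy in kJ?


dH_rxn = sum(dH_f products) - sum(dH_f reactants)
dH_rxn = -199.7 - (-429.83)
dH_rxn = 230.13 kJ:

230.13 kJ


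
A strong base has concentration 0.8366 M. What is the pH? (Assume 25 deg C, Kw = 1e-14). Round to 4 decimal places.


A strong base dissociates completely, so [OH-] equals the given concentration.
pOH = -log10([OH-]) = -log10(0.8366) = 0.077482
pH = 14 - pOH = 14 - 0.077482
pH = 13.922518, rounded to 4 dp:

13.9225


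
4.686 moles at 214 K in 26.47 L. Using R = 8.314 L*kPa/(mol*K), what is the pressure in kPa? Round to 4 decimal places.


PV = nRT, solve for P = nRT / V.
nRT = 4.686 * 8.314 * 214 = 8337.3125
P = 8337.3125 / 26.47
P = 314.97213827 kPa, rounded to 4 dp:

314.9721 kPa


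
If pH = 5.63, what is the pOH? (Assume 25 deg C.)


At 25 deg C, pH + pOH = 14.
pOH = 14 - pH = 14 - 5.63
pOH = 8.37:

8.37


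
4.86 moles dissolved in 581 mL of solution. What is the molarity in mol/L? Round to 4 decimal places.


Convert volume to liters: V_L = V_mL / 1000.
V_L = 581 / 1000 = 0.581 L
M = n / V_L = 4.86 / 0.581
M = 8.36488812 mol/L, rounded to 4 dp:

8.3649 mol/L


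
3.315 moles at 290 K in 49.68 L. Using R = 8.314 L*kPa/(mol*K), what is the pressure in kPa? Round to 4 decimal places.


PV = nRT, solve for P = nRT / V.
nRT = 3.315 * 8.314 * 290 = 7992.6639
P = 7992.6639 / 49.68
P = 160.88292874 kPa, rounded to 4 dp:

160.8829 kPa


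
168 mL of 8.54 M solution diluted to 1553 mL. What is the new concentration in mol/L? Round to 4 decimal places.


Dilution: M1*V1 = M2*V2, solve for M2.
M2 = M1*V1 / V2
M2 = 8.54 * 168 / 1553
M2 = 1434.72 / 1553
M2 = 0.92383773 mol/L, rounded to 4 dp:

0.9238 mol/L


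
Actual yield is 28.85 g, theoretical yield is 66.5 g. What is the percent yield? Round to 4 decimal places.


% yield = 100 * actual / theoretical
% yield = 100 * 28.85 / 66.5
% yield = 43.38345865 %, rounded to 4 dp:

43.3835 %


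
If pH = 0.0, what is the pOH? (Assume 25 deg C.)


At 25 deg C, pH + pOH = 14.
pOH = 14 - pH = 14 - 0.0
pOH = 14.0:

14.00


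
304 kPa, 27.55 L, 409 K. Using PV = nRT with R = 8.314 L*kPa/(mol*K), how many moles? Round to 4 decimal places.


PV = nRT, solve for n = PV / (RT).
PV = 304 * 27.55 = 8375.2
RT = 8.314 * 409 = 3400.426
n = 8375.2 / 3400.426
n = 2.46298552 mol, rounded to 4 dp:

2.4630 mol


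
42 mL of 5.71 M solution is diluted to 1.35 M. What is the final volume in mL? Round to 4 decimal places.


Dilution: M1*V1 = M2*V2, solve for V2.
V2 = M1*V1 / M2
V2 = 5.71 * 42 / 1.35
V2 = 239.82 / 1.35
V2 = 177.64444444 mL, rounded to 4 dp:

177.6444 mL


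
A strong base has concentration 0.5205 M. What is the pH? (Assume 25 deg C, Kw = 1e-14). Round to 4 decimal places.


A strong base dissociates completely, so [OH-] equals the given concentration.
pOH = -log10([OH-]) = -log10(0.5205) = 0.283579
pH = 14 - pOH = 14 - 0.283579
pH = 13.716421, rounded to 4 dp:

13.7164


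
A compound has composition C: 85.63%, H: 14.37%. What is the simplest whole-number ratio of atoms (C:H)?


Assume 100 g of compound, divide each mass% by atomic mass to get moles, then normalize by the smallest to get a raw atom ratio.
Moles per 100 g: C: 85.63/12.011 = 7.1293, H: 14.37/1.008 = 14.256
Raw ratio (divide by min = 7.1293): C: 1.0, H: 2.0
Multiply by 1 to clear fractions: C: 1.0 ~= 1, H: 2.0 ~= 2
Reduce by GCD to get the simplest whole-number ratio:

1:2


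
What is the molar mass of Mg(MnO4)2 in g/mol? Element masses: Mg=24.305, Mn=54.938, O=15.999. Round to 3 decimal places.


M = sum(count * atomic_mass) over atoms.
M = 1*24.305 + 2*54.938 + 8*15.999
M = 24.305 + 109.876 + 127.992
M = 262.173 g/mol, rounded to 3 dp:

262.173 g/mol


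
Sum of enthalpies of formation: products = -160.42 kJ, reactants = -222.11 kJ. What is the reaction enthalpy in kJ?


dH_rxn = sum(dH_f products) - sum(dH_f reactants)
dH_rxn = -160.42 - (-222.11)
dH_rxn = 61.69 kJ:

61.69 kJ


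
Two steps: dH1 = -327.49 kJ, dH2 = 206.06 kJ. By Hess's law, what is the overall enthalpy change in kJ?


Hess's law: enthalpy is a state function, so add the step enthalpies.
dH_total = dH1 + dH2 = -327.49 + (206.06)
dH_total = -121.43 kJ:

-121.43 kJ


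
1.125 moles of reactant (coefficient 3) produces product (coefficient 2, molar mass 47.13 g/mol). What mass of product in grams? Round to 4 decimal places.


Use the coefficient ratio to convert reactant moles to product moles, then multiply by the product's molar mass.
moles_P = moles_R * (coeff_P / coeff_R) = 1.125 * (2/3) = 0.75
mass_P = moles_P * M_P = 0.75 * 47.13
mass_P = 35.3475 g, rounded to 4 dp:

35.3475 g


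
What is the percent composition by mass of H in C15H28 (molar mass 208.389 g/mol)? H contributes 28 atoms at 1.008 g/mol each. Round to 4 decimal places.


pct = 100 * (n_elem * M_elem) / M_total
mass_contribution = 28 * 1.008 = 28.224 g/mol
pct = 100 * 28.224 / 208.389
pct = 13.54390107 %, rounded to 4 dp:

13.5439 %


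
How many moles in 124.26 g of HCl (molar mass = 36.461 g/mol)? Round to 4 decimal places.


n = mass / M
n = 124.26 / 36.461
n = 3.40802501 mol, rounded to 4 dp:

3.4080 mol


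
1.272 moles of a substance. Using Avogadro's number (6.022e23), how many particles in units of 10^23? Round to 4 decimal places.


N = n * NA, then divide by 1e23 for the requested units.
N / 1e23 = n * 6.022
N / 1e23 = 1.272 * 6.022
N / 1e23 = 7.659984, rounded to 4 dp:

7.6600


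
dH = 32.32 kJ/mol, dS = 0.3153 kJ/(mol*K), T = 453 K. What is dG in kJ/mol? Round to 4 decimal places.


Gibbs: dG = dH - T*dS (consistent units, dS already in kJ/(mol*K)).
T*dS = 453 * 0.3153 = 142.8309
dG = 32.32 - (142.8309)
dG = -110.5109 kJ/mol, rounded to 4 dp:

-110.5109 kJ/mol


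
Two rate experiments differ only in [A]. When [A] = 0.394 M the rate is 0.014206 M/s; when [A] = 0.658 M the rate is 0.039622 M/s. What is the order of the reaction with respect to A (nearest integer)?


Rate is proportional to [A]^n, so rate2/rate1 = ([A]2/[A]1)^n. Take logs to solve for n.
rate2/rate1 = 0.039622 / 0.014206 = 2.7891
[A]2/[A]1 = 0.658 / 0.394 = 1.6701
n = ln(2.7891) / ln(1.6701) = 2.0
Nearest integer order:

2


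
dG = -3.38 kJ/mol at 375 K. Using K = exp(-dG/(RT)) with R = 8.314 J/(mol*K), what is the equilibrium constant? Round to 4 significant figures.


dG is in kJ/mol; multiply by 1000 to match R in J/(mol*K).
RT = 8.314 * 375 = 3117.75 J/mol
exponent = -dG*1000 / (RT) = -(-3.38*1000) / 3117.75 = 1.08411515
K = exp(1.08411515)
K = 2.9568223, rounded to 4 significant figures:

2.957


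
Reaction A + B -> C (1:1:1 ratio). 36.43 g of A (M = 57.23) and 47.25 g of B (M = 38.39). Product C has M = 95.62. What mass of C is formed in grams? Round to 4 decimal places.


Find moles of each reactant; the smaller value is the limiting reagent in a 1:1:1 reaction, so moles_C equals moles of the limiter.
n_A = mass_A / M_A = 36.43 / 57.23 = 0.636554 mol
n_B = mass_B / M_B = 47.25 / 38.39 = 1.230789 mol
Limiting reagent: A (smaller), n_limiting = 0.636554 mol
mass_C = n_limiting * M_C = 0.636554 * 95.62
mass_C = 60.86729348 g, rounded to 4 dp:

60.8673 g


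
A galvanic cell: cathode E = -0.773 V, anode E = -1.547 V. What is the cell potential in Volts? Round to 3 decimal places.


Standard cell potential: E_cell = E_cathode - E_anode.
E_cell = -0.773 - (-1.547)
E_cell = 0.774 V, rounded to 3 dp:

0.774 V


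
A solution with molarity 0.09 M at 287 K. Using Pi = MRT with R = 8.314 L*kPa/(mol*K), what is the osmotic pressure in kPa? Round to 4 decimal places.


Osmotic pressure (van't Hoff): Pi = M*R*T.
RT = 8.314 * 287 = 2386.118
Pi = 0.09 * 2386.118
Pi = 214.75062 kPa, rounded to 4 dp:

214.7506 kPa


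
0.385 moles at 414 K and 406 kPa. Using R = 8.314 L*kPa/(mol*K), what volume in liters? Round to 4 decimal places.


PV = nRT, solve for V = nRT / P.
nRT = 0.385 * 8.314 * 414 = 1325.1685
V = 1325.1685 / 406
V = 3.26396182 L, rounded to 4 dp:

3.2640 L


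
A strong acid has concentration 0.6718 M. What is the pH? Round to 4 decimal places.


A strong acid dissociates completely, so [H+] equals the given concentration.
pH = -log10([H+]) = -log10(0.6718)
pH = 0.17276, rounded to 4 dp:

0.1728


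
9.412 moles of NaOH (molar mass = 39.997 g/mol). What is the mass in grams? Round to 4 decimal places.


mass = n * M
mass = 9.412 * 39.997
mass = 376.451764 g, rounded to 4 dp:

376.4518 g


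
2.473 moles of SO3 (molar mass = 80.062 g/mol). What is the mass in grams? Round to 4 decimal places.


mass = n * M
mass = 2.473 * 80.062
mass = 197.993326 g, rounded to 4 dp:

197.9933 g


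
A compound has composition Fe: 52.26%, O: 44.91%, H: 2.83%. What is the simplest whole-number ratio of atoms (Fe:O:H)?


Assume 100 g of compound, divide each mass% by atomic mass to get moles, then normalize by the smallest to get a raw atom ratio.
Moles per 100 g: Fe: 52.26/55.845 = 0.9358, O: 44.91/15.999 = 2.8071, H: 2.83/1.008 = 2.8075
Raw ratio (divide by min = 0.9358): Fe: 1.0, O: 3.0, H: 3.0
Multiply by 1 to clear fractions: Fe: 1.0 ~= 1, O: 3.0 ~= 3, H: 3.0 ~= 3
Reduce by GCD to get the simplest whole-number ratio:

1:3:3


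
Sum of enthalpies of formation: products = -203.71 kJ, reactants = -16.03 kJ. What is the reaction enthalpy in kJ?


dH_rxn = sum(dH_f products) - sum(dH_f reactants)
dH_rxn = -203.71 - (-16.03)
dH_rxn = -187.68 kJ:

-187.68 kJ


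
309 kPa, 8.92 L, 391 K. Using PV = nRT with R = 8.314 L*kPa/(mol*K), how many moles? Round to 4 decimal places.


PV = nRT, solve for n = PV / (RT).
PV = 309 * 8.92 = 2756.28
RT = 8.314 * 391 = 3250.774
n = 2756.28 / 3250.774
n = 0.84788423 mol, rounded to 4 dp:

0.8479 mol


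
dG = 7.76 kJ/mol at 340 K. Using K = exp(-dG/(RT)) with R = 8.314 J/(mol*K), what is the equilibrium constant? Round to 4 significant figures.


dG is in kJ/mol; multiply by 1000 to match R in J/(mol*K).
RT = 8.314 * 340 = 2826.76 J/mol
exponent = -dG*1000 / (RT) = -(7.76*1000) / 2826.76 = -2.74519238
K = exp(-2.74519238)
K = 0.064235942, rounded to 4 significant figures:

0.06424


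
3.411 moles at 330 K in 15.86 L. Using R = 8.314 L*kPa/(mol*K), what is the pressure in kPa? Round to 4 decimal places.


PV = nRT, solve for P = nRT / V.
nRT = 3.411 * 8.314 * 330 = 9358.4878
P = 9358.4878 / 15.86
P = 590.06858764 kPa, rounded to 4 dp:

590.0686 kPa


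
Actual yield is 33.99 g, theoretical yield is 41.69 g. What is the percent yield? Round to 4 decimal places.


% yield = 100 * actual / theoretical
% yield = 100 * 33.99 / 41.69
% yield = 81.53034301 %, rounded to 4 dp:

81.5303 %


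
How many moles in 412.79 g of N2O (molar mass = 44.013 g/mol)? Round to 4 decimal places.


n = mass / M
n = 412.79 / 44.013
n = 9.37881989 mol, rounded to 4 dp:

9.3788 mol


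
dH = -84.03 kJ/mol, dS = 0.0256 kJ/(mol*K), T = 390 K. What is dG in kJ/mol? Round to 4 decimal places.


Gibbs: dG = dH - T*dS (consistent units, dS already in kJ/(mol*K)).
T*dS = 390 * 0.0256 = 9.984
dG = -84.03 - (9.984)
dG = -94.014 kJ/mol, rounded to 4 dp:

-94.0140 kJ/mol


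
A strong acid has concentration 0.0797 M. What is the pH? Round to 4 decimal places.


A strong acid dissociates completely, so [H+] equals the given concentration.
pH = -log10([H+]) = -log10(0.0797)
pH = 1.09854168, rounded to 4 dp:

1.0985


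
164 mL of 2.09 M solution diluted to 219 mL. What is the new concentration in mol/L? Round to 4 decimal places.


Dilution: M1*V1 = M2*V2, solve for M2.
M2 = M1*V1 / V2
M2 = 2.09 * 164 / 219
M2 = 342.76 / 219
M2 = 1.56511416 mol/L, rounded to 4 dp:

1.5651 mol/L


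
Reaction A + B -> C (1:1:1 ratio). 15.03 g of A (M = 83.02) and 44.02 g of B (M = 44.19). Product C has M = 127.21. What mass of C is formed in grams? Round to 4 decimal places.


Find moles of each reactant; the smaller value is the limiting reagent in a 1:1:1 reaction, so moles_C equals moles of the limiter.
n_A = mass_A / M_A = 15.03 / 83.02 = 0.181041 mol
n_B = mass_B / M_B = 44.02 / 44.19 = 0.996153 mol
Limiting reagent: A (smaller), n_limiting = 0.181041 mol
mass_C = n_limiting * M_C = 0.181041 * 127.21
mass_C = 23.03022561 g, rounded to 4 dp:

23.0302 g


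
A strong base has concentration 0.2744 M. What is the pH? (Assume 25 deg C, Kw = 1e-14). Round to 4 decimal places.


A strong base dissociates completely, so [OH-] equals the given concentration.
pOH = -log10([OH-]) = -log10(0.2744) = 0.561616
pH = 14 - pOH = 14 - 0.561616
pH = 13.438384, rounded to 4 dp:

13.4384


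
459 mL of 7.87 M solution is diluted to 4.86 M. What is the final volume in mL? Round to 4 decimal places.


Dilution: M1*V1 = M2*V2, solve for V2.
V2 = M1*V1 / M2
V2 = 7.87 * 459 / 4.86
V2 = 3612.33 / 4.86
V2 = 743.27777778 mL, rounded to 4 dp:

743.2778 mL


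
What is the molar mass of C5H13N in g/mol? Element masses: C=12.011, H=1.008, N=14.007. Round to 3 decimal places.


M = sum(count * atomic_mass) over atoms.
M = 5*12.011 + 13*1.008 + 1*14.007
M = 60.055 + 13.104 + 14.007
M = 87.166 g/mol, rounded to 3 dp:

87.166 g/mol


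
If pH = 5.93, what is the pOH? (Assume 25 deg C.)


At 25 deg C, pH + pOH = 14.
pOH = 14 - pH = 14 - 5.93
pOH = 8.07:

8.07


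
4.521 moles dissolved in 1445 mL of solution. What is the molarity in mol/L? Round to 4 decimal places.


Convert volume to liters: V_L = V_mL / 1000.
V_L = 1445 / 1000 = 1.445 L
M = n / V_L = 4.521 / 1.445
M = 3.12871972 mol/L, rounded to 4 dp:

3.1287 mol/L


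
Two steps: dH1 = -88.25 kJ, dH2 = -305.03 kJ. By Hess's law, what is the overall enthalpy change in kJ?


Hess's law: enthalpy is a state function, so add the step enthalpies.
dH_total = dH1 + dH2 = -88.25 + (-305.03)
dH_total = -393.28 kJ:

-393.28 kJ


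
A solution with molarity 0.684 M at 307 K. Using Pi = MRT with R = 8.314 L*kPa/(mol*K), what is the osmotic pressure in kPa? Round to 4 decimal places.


Osmotic pressure (van't Hoff): Pi = M*R*T.
RT = 8.314 * 307 = 2552.398
Pi = 0.684 * 2552.398
Pi = 1745.840232 kPa, rounded to 4 dp:

1745.8402 kPa


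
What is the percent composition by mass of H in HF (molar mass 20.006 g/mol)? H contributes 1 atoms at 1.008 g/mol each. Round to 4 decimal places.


pct = 100 * (n_elem * M_elem) / M_total
mass_contribution = 1 * 1.008 = 1.008 g/mol
pct = 100 * 1.008 / 20.006
pct = 5.03848845 %, rounded to 4 dp:

5.0385 %


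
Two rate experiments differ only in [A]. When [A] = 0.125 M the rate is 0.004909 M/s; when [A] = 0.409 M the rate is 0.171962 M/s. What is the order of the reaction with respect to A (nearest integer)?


Rate is proportional to [A]^n, so rate2/rate1 = ([A]2/[A]1)^n. Take logs to solve for n.
rate2/rate1 = 0.171962 / 0.004909 = 35.0299
[A]2/[A]1 = 0.409 / 0.125 = 3.272
n = ln(35.0299) / ln(3.272) = 3.0
Nearest integer order:

3


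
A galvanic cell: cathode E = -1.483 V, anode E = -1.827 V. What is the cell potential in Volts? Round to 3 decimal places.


Standard cell potential: E_cell = E_cathode - E_anode.
E_cell = -1.483 - (-1.827)
E_cell = 0.344 V, rounded to 3 dp:

0.344 V


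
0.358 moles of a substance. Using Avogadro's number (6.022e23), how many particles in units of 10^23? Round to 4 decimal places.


N = n * NA, then divide by 1e23 for the requested units.
N / 1e23 = n * 6.022
N / 1e23 = 0.358 * 6.022
N / 1e23 = 2.155876, rounded to 4 dp:

2.1559


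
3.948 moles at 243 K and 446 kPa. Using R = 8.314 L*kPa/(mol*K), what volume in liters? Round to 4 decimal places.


PV = nRT, solve for V = nRT / P.
nRT = 3.948 * 8.314 * 243 = 7976.1523
V = 7976.1523 / 446
V = 17.88374955 L, rounded to 4 dp:

17.8837 L


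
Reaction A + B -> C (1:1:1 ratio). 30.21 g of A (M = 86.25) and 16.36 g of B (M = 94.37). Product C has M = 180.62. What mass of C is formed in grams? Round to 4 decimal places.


Find moles of each reactant; the smaller value is the limiting reagent in a 1:1:1 reaction, so moles_C equals moles of the limiter.
n_A = mass_A / M_A = 30.21 / 86.25 = 0.350261 mol
n_B = mass_B / M_B = 16.36 / 94.37 = 0.17336 mol
Limiting reagent: B (smaller), n_limiting = 0.17336 mol
mass_C = n_limiting * M_C = 0.17336 * 180.62
mass_C = 31.3122832 g, rounded to 4 dp:

31.3123 g


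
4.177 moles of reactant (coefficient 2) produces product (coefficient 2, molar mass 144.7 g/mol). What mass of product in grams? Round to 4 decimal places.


Use the coefficient ratio to convert reactant moles to product moles, then multiply by the product's molar mass.
moles_P = moles_R * (coeff_P / coeff_R) = 4.177 * (2/2) = 4.177
mass_P = moles_P * M_P = 4.177 * 144.7
mass_P = 604.4119 g, rounded to 4 dp:

604.4119 g


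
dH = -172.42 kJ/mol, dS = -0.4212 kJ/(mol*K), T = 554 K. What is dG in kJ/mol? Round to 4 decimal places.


Gibbs: dG = dH - T*dS (consistent units, dS already in kJ/(mol*K)).
T*dS = 554 * -0.4212 = -233.3448
dG = -172.42 - (-233.3448)
dG = 60.9248 kJ/mol, rounded to 4 dp:

60.9248 kJ/mol


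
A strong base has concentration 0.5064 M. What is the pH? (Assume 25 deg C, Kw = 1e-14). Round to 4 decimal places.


A strong base dissociates completely, so [OH-] equals the given concentration.
pOH = -log10([OH-]) = -log10(0.5064) = 0.295506
pH = 14 - pOH = 14 - 0.295506
pH = 13.704494, rounded to 4 dp:

13.7045


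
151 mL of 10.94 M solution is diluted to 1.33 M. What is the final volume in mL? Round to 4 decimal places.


Dilution: M1*V1 = M2*V2, solve for V2.
V2 = M1*V1 / M2
V2 = 10.94 * 151 / 1.33
V2 = 1651.94 / 1.33
V2 = 1242.06015038 mL, rounded to 4 dp:

1242.0602 mL


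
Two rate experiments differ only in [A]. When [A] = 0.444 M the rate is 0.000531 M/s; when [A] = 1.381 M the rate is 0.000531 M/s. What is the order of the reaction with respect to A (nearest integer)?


Rate is proportional to [A]^n, so rate2/rate1 = ([A]2/[A]1)^n. Take logs to solve for n.
rate2/rate1 = 0.000531 / 0.000531 = 1.0
[A]2/[A]1 = 1.381 / 0.444 = 3.1104
n = ln(1.0) / ln(3.1104) = 0.0
Nearest integer order:

0


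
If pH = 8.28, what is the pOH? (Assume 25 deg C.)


At 25 deg C, pH + pOH = 14.
pOH = 14 - pH = 14 - 8.28
pOH = 5.72:

5.72


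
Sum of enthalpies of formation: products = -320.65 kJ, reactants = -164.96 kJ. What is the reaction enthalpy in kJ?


dH_rxn = sum(dH_f products) - sum(dH_f reactants)
dH_rxn = -320.65 - (-164.96)
dH_rxn = -155.69 kJ:

-155.69 kJ


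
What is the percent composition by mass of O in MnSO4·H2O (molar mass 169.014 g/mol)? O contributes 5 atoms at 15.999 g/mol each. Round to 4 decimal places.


pct = 100 * (n_elem * M_elem) / M_total
mass_contribution = 5 * 15.999 = 79.995 g/mol
pct = 100 * 79.995 / 169.014
pct = 47.33039867 %, rounded to 4 dp:

47.3304 %


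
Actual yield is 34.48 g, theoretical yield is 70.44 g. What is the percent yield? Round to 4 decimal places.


% yield = 100 * actual / theoretical
% yield = 100 * 34.48 / 70.44
% yield = 48.94946053 %, rounded to 4 dp:

48.9495 %


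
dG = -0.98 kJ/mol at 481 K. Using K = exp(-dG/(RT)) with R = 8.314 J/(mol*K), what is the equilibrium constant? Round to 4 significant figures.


dG is in kJ/mol; multiply by 1000 to match R in J/(mol*K).
RT = 8.314 * 481 = 3999.034 J/mol
exponent = -dG*1000 / (RT) = -(-0.98*1000) / 3999.034 = 0.24505918
K = exp(0.24505918)
K = 1.2776969, rounded to 4 significant figures:

1.278


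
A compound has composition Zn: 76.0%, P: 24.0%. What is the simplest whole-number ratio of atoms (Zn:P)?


Assume 100 g of compound, divide each mass% by atomic mass to get moles, then normalize by the smallest to get a raw atom ratio.
Moles per 100 g: Zn: 76.0/65.38 = 1.1624, P: 24.0/30.974 = 0.7748
Raw ratio (divide by min = 0.7748): Zn: 1.5, P: 1.0
Multiply by 2 to clear fractions: Zn: 3.0 ~= 3, P: 2.0 ~= 2
Reduce by GCD to get the simplest whole-number ratio:

3:2


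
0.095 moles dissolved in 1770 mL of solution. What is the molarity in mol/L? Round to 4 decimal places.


Convert volume to liters: V_L = V_mL / 1000.
V_L = 1770 / 1000 = 1.77 L
M = n / V_L = 0.095 / 1.77
M = 0.05367232 mol/L, rounded to 4 dp:

0.0537 mol/L


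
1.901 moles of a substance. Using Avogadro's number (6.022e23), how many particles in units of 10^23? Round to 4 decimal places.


N = n * NA, then divide by 1e23 for the requested units.
N / 1e23 = n * 6.022
N / 1e23 = 1.901 * 6.022
N / 1e23 = 11.447822, rounded to 4 dp:

11.4478


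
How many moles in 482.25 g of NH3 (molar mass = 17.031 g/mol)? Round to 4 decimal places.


n = mass / M
n = 482.25 / 17.031
n = 28.31601198 mol, rounded to 4 dp:

28.3160 mol


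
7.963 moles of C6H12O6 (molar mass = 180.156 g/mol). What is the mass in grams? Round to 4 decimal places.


mass = n * M
mass = 7.963 * 180.156
mass = 1434.582228 g, rounded to 4 dp:

1434.5822 g


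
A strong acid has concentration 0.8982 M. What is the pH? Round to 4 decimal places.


A strong acid dissociates completely, so [H+] equals the given concentration.
pH = -log10([H+]) = -log10(0.8982)
pH = 0.04662695, rounded to 4 dp:

0.0466


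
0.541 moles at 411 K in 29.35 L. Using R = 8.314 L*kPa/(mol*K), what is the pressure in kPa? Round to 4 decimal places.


PV = nRT, solve for P = nRT / V.
nRT = 0.541 * 8.314 * 411 = 1848.6262
P = 1848.6262 / 29.35
P = 62.98556048 kPa, rounded to 4 dp:

62.9856 kPa


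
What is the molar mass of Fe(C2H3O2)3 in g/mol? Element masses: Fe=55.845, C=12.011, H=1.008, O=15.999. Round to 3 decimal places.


M = sum(count * atomic_mass) over atoms.
M = 1*55.845 + 6*12.011 + 9*1.008 + 6*15.999
M = 55.845 + 72.066 + 9.072 + 95.994
M = 232.977 g/mol, rounded to 3 dp:

232.977 g/mol


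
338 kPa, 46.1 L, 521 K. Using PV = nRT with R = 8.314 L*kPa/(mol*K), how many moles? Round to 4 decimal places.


PV = nRT, solve for n = PV / (RT).
PV = 338 * 46.1 = 15581.8
RT = 8.314 * 521 = 4331.594
n = 15581.8 / 4331.594
n = 3.59724388 mol, rounded to 4 dp:

3.5972 mol


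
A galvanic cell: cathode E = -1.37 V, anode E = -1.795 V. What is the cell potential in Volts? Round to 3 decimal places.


Standard cell potential: E_cell = E_cathode - E_anode.
E_cell = -1.37 - (-1.795)
E_cell = 0.425 V, rounded to 3 dp:

0.425 V


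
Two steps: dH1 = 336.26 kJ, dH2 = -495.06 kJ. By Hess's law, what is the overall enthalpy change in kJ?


Hess's law: enthalpy is a state function, so add the step enthalpies.
dH_total = dH1 + dH2 = 336.26 + (-495.06)
dH_total = -158.8 kJ:

-158.80 kJ


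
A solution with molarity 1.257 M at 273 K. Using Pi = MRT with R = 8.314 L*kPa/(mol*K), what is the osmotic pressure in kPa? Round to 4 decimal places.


Osmotic pressure (van't Hoff): Pi = M*R*T.
RT = 8.314 * 273 = 2269.722
Pi = 1.257 * 2269.722
Pi = 2853.040554 kPa, rounded to 4 dp:

2853.0406 kPa


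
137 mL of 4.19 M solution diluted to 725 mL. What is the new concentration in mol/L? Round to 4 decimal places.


Dilution: M1*V1 = M2*V2, solve for M2.
M2 = M1*V1 / V2
M2 = 4.19 * 137 / 725
M2 = 574.03 / 725
M2 = 0.79176552 mol/L, rounded to 4 dp:

0.7918 mol/L


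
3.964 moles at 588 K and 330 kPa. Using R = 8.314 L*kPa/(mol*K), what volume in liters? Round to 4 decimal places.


PV = nRT, solve for V = nRT / P.
nRT = 3.964 * 8.314 * 588 = 19378.5372
V = 19378.5372 / 330
V = 58.72284 L, rounded to 4 dp:

58.7228 L


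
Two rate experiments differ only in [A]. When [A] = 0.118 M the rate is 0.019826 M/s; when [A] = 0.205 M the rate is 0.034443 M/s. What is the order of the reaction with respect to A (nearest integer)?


Rate is proportional to [A]^n, so rate2/rate1 = ([A]2/[A]1)^n. Take logs to solve for n.
rate2/rate1 = 0.034443 / 0.019826 = 1.7373
[A]2/[A]1 = 0.205 / 0.118 = 1.7373
n = ln(1.7373) / ln(1.7373) = 1.0
Nearest integer order:

1


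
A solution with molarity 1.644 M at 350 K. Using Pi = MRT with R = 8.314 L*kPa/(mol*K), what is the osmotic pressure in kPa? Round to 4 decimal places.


Osmotic pressure (van't Hoff): Pi = M*R*T.
RT = 8.314 * 350 = 2909.9
Pi = 1.644 * 2909.9
Pi = 4783.8756 kPa, rounded to 4 dp:

4783.8756 kPa


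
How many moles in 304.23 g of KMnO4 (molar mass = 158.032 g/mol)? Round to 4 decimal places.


n = mass / M
n = 304.23 / 158.032
n = 1.92511643 mol, rounded to 4 dp:

1.9251 mol


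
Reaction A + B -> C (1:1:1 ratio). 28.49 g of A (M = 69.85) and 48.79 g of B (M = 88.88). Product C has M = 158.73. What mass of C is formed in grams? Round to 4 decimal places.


Find moles of each reactant; the smaller value is the limiting reagent in a 1:1:1 reaction, so moles_C equals moles of the limiter.
n_A = mass_A / M_A = 28.49 / 69.85 = 0.407874 mol
n_B = mass_B / M_B = 48.79 / 88.88 = 0.548942 mol
Limiting reagent: A (smaller), n_limiting = 0.407874 mol
mass_C = n_limiting * M_C = 0.407874 * 158.73
mass_C = 64.74184002 g, rounded to 4 dp:

64.7418 g


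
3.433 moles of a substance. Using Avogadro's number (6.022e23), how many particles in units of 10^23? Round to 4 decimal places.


N = n * NA, then divide by 1e23 for the requested units.
N / 1e23 = n * 6.022
N / 1e23 = 3.433 * 6.022
N / 1e23 = 20.673526, rounded to 4 dp:

20.6735


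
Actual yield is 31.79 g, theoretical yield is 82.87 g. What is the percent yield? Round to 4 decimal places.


% yield = 100 * actual / theoretical
% yield = 100 * 31.79 / 82.87
% yield = 38.36128877 %, rounded to 4 dp:

38.3613 %


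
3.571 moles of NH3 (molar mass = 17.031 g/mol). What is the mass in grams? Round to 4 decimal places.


mass = n * M
mass = 3.571 * 17.031
mass = 60.817701 g, rounded to 4 dp:

60.8177 g
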